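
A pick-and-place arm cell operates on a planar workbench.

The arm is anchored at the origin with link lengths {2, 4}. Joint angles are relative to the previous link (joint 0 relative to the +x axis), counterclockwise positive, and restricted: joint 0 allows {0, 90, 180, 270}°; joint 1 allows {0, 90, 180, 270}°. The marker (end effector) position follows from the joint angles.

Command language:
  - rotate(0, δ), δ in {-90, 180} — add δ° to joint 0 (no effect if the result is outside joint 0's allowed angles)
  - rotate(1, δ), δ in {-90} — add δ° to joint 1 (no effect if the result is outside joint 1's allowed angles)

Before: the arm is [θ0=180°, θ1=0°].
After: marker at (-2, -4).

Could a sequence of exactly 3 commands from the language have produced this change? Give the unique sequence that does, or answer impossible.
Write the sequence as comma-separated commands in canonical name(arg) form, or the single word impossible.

rotate(1, -90), rotate(1, -90), rotate(1, -90)

from: [θ0=180°, θ1=0°]
1. rotate(1, -90) → [θ0=180°, θ1=270°]
2. rotate(1, -90) → [θ0=180°, θ1=180°]
3. rotate(1, -90) → [θ0=180°, θ1=90°]
uniquely the one of 27 3-step routes that fits.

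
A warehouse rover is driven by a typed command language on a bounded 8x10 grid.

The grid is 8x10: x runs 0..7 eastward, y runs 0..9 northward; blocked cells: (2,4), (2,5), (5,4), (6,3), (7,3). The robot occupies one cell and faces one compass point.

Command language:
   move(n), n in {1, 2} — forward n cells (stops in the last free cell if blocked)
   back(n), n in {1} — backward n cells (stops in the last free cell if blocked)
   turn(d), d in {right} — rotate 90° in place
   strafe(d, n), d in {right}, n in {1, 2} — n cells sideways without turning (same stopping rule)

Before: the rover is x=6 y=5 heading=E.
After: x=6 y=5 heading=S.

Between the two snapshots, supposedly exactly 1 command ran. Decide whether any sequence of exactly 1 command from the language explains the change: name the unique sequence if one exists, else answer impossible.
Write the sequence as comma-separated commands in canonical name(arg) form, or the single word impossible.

turn(right)

key: (6,5) unchanged — the single command moves nothing
initial: x=6 y=5 heading=E
t=1 turn(right) ⇒ x=6 y=5 heading=S
no rival 1-sequence matches.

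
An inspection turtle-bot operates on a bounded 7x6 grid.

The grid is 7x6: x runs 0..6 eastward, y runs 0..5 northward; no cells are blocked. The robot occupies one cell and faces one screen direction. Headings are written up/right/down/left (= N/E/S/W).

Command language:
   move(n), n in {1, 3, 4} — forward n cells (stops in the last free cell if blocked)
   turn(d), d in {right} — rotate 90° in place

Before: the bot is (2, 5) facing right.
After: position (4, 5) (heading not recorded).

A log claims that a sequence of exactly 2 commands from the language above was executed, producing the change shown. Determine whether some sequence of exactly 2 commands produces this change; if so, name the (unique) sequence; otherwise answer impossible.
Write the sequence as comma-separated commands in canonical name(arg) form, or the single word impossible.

start: (2, 5) facing right
[1] after move(1): (3, 5) facing right
[2] after move(1): (4, 5) facing right
no rival 2-sequence matches.

move(1), move(1)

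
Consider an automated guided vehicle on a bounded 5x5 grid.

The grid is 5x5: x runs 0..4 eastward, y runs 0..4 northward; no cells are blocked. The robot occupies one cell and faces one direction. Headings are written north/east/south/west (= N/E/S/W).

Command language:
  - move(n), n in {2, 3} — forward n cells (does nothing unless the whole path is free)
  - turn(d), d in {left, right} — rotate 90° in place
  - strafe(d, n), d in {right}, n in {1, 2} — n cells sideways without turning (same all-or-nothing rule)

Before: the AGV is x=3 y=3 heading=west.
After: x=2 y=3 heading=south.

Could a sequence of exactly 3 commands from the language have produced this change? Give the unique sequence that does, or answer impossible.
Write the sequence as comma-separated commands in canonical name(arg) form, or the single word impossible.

key: cell and facing (now S) both changed — the 3 commands mix motion and turning
t0: x=3 y=3 heading=west
[1] after strafe(right, 2): x=3 y=3 heading=west
[2] after turn(left): x=3 y=3 heading=south
[3] after strafe(right, 1): x=2 y=3 heading=south
no rival 3-sequence matches.

strafe(right, 2), turn(left), strafe(right, 1)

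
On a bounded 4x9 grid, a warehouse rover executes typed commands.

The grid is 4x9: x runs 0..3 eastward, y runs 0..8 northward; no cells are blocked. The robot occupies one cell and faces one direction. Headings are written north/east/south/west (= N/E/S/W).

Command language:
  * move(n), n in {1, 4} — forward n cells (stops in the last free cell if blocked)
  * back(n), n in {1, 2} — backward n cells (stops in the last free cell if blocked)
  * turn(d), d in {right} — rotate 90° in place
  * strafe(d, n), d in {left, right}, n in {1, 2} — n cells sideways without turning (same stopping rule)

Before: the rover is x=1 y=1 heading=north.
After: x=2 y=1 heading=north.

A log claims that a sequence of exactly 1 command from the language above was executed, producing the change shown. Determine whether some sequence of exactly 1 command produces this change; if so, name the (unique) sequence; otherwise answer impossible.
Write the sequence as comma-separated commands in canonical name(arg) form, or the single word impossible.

strafe(right, 1)

key: heading stays N — the single command does not turn
initial: x=1 y=1 heading=north
t=1 strafe(right, 1) ⇒ x=2 y=1 heading=north
no rival 1-sequence matches.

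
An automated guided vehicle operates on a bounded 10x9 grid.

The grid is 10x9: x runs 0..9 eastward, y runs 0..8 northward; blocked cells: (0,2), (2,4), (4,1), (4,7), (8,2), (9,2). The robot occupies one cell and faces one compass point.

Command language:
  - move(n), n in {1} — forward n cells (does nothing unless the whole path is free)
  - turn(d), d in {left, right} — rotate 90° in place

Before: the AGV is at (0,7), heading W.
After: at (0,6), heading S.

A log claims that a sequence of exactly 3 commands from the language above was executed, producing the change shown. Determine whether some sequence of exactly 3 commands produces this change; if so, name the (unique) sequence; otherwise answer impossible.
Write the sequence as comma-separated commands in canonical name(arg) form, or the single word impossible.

move(1), turn(left), move(1)

key: the first move(1) would leave the grid, so it does nothing
start: at (0,7), heading W
[1] after move(1): at (0,7), heading W
[2] after turn(left): at (0,7), heading S
[3] after move(1): at (0,6), heading S
uniquely the one of 27 3-step routes that fits.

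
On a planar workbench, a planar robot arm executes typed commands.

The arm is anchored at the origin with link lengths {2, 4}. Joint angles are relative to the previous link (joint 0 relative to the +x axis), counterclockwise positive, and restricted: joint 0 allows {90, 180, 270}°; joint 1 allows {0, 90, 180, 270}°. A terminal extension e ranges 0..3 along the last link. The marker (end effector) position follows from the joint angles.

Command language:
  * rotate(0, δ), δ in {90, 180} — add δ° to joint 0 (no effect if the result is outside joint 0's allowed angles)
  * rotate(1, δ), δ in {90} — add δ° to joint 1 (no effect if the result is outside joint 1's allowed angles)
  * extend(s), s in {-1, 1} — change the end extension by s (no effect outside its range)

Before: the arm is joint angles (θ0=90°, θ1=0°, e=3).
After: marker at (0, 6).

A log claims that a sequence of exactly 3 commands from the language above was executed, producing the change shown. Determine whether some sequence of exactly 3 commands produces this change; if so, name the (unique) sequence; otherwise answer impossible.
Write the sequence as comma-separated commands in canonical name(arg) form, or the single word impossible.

from: joint angles (θ0=90°, θ1=0°, e=3)
1. extend(-1) → joint angles (θ0=90°, θ1=0°, e=2)
2. extend(-1) → joint angles (θ0=90°, θ1=0°, e=1)
3. extend(-1) → joint angles (θ0=90°, θ1=0°, e=0)
no other 3-command option fits: unique.

extend(-1), extend(-1), extend(-1)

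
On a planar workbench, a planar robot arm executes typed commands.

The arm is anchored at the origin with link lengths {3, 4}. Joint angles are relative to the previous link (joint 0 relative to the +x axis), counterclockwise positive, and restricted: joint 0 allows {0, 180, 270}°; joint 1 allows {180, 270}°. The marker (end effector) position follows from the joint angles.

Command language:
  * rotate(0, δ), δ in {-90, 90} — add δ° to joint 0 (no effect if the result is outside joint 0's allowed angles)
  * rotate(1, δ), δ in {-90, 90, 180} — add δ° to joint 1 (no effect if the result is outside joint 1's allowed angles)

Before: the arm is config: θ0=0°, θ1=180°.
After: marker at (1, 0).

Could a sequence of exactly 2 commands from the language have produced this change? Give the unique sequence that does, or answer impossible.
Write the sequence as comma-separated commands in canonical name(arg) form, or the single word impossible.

rotate(0, -90), rotate(0, -90)

begin: config: θ0=0°, θ1=180°
t=1 rotate(0, -90) ⇒ config: θ0=270°, θ1=180°
t=2 rotate(0, -90) ⇒ config: θ0=180°, θ1=180°
uniquely the one of 25 2-step routes that fits.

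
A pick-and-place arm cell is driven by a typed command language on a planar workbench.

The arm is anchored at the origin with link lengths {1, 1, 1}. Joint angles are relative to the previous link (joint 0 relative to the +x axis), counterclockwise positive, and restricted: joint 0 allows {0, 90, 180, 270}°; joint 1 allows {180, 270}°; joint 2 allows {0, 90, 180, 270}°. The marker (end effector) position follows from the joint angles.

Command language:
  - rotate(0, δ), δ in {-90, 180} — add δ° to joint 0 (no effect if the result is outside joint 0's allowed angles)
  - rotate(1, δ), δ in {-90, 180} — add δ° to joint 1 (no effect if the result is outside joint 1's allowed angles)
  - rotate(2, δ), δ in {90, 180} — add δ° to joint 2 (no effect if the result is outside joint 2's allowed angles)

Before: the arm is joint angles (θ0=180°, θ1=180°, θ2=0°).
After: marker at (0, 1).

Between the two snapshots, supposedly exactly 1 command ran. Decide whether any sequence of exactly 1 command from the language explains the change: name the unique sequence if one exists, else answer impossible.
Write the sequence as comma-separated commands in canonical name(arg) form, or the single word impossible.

rotate(2, 90)

initial: joint angles (θ0=180°, θ1=180°, θ2=0°)
1. rotate(2, 90) → joint angles (θ0=180°, θ1=180°, θ2=90°)
no rival 1-sequence matches.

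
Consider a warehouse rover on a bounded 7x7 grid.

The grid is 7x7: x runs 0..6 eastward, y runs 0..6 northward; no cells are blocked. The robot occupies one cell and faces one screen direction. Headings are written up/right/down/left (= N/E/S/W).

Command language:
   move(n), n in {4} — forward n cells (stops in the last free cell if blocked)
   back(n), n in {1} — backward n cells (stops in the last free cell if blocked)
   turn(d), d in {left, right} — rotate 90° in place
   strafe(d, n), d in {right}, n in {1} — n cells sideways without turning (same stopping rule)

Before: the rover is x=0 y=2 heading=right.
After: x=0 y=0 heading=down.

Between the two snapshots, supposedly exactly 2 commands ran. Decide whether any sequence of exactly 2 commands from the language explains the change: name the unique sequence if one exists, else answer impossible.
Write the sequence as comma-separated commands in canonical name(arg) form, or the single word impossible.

turn(right), move(4)

key: running move(4) before turn(right) would end elsewhere — order is forced
t0: x=0 y=2 heading=right
t=1 turn(right) ⇒ x=0 y=2 heading=down
t=2 move(4) ⇒ x=0 y=0 heading=down
no rival 2-sequence matches.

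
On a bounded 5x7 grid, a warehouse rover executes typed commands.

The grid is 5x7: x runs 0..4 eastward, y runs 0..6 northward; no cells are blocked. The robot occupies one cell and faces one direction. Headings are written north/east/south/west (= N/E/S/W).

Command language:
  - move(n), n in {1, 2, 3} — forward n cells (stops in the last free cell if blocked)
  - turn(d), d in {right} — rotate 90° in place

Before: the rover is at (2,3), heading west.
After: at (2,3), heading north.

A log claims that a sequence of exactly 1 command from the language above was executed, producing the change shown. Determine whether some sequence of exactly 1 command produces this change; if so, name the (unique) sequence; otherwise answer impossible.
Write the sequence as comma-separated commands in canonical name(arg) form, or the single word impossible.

turn(right)

key: (2,3) unchanged — the single command moves nothing
start: at (2,3), heading west
1. turn(right) → at (2,3), heading north
uniquely the one of 4 1-step routes that fits.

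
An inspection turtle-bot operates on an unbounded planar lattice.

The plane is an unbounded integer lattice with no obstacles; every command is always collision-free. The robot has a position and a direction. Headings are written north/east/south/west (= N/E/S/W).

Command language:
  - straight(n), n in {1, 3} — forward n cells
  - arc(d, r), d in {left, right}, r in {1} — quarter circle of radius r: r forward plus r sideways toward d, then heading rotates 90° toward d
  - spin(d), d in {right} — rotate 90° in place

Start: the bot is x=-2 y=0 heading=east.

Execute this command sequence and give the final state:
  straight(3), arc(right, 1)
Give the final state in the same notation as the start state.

x=2 y=-1 heading=south

start: x=-2 y=0 heading=east
step 1 (straight(3)): x=1 y=0 heading=east
step 2 (arc(right, 1)): x=2 y=-1 heading=south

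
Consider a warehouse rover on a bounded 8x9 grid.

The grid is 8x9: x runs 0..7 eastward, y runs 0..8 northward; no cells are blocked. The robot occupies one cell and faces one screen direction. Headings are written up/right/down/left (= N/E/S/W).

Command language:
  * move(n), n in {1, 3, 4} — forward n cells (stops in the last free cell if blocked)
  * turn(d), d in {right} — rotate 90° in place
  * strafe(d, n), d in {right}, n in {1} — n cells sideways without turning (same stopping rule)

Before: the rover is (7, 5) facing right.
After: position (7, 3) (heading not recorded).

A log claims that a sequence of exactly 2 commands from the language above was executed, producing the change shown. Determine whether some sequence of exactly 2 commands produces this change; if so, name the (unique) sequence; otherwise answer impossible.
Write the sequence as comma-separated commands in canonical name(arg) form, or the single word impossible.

begin: (7, 5) facing right
step 1 (strafe(right, 1)): (7, 4) facing right
step 2 (strafe(right, 1)): (7, 3) facing right
all 25 alternatives checked — unique.

strafe(right, 1), strafe(right, 1)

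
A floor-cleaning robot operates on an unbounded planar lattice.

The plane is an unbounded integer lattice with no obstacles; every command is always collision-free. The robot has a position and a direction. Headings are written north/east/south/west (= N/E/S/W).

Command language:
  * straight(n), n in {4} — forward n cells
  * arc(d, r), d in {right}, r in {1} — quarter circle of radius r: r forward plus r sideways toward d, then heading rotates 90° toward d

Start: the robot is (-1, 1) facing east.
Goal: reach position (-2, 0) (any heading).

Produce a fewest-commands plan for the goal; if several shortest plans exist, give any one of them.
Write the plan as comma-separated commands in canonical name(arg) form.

arc(right, 1), arc(right, 1), arc(right, 1)

begin: (-1, 1) facing east
[1] after arc(right, 1): (0, 0) facing south
[2] after arc(right, 1): (-1, -1) facing west
[3] after arc(right, 1): (-2, 0) facing north
minimal: 3 command(s), checked below 3.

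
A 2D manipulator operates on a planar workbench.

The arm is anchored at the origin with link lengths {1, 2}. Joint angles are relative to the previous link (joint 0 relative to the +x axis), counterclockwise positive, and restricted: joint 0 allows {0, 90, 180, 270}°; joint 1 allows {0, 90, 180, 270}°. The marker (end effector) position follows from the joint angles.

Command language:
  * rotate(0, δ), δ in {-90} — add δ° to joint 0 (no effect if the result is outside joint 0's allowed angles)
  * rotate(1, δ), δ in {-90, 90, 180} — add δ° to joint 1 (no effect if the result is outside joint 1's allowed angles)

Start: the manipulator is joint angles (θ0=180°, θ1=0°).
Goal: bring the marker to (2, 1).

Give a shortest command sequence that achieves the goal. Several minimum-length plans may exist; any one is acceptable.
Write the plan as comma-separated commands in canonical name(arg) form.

rotate(1, -90), rotate(0, -90)

from: joint angles (θ0=180°, θ1=0°)
t=1 rotate(1, -90) ⇒ joint angles (θ0=180°, θ1=270°)
t=2 rotate(0, -90) ⇒ joint angles (θ0=90°, θ1=270°)
no 1-step plan works, so 2 is optimal.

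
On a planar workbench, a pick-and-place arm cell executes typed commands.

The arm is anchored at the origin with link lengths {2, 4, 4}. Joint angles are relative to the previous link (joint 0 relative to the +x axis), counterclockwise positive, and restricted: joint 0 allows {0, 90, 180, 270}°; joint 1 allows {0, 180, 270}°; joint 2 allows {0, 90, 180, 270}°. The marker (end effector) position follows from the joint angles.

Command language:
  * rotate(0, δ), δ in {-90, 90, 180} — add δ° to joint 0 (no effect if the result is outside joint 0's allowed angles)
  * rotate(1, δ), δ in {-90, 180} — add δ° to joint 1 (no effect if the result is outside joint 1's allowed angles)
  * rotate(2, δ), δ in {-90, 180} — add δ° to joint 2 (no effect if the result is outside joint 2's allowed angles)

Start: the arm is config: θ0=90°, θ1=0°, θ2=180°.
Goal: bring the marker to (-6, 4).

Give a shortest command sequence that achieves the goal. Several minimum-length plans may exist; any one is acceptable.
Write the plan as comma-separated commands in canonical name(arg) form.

start: config: θ0=90°, θ1=0°, θ2=180°
1. rotate(2, -90) → config: θ0=90°, θ1=0°, θ2=90°
2. rotate(0, 90) → config: θ0=180°, θ1=0°, θ2=90°
3. rotate(2, 180) → config: θ0=180°, θ1=0°, θ2=270°
no 2-step plan works, so 3 is optimal.

rotate(2, -90), rotate(0, 90), rotate(2, 180)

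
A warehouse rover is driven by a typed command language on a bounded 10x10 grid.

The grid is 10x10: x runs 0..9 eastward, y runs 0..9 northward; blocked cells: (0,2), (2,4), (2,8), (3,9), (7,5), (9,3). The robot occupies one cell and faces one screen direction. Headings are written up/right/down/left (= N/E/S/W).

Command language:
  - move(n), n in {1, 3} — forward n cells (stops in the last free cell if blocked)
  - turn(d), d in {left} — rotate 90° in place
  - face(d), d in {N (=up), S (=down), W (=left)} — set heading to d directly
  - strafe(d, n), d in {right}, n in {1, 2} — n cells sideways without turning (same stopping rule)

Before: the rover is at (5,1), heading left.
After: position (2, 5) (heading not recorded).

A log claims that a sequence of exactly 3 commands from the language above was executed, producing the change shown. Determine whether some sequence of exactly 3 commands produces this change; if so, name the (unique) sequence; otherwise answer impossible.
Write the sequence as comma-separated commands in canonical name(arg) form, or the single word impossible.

strafe(right, 2), strafe(right, 2), move(3)

key: running move(3) before strafe(right, 2) would end elsewhere — order is forced
start: at (5,1), heading left
1. strafe(right, 2) → at (5,3), heading left
2. strafe(right, 2) → at (5,5), heading left
3. move(3) → at (2,5), heading left
no rival 3-sequence matches.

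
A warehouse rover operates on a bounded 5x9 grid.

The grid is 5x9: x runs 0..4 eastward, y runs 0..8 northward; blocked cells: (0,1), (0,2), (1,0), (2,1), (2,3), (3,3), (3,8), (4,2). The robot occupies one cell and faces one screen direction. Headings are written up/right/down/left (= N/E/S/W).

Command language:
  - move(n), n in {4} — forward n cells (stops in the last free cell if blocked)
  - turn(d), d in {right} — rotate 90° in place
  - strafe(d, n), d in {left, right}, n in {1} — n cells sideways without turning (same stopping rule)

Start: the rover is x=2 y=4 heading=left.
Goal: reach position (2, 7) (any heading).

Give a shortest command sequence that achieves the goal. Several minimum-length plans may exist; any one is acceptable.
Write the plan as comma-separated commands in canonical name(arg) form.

strafe(right, 1), strafe(right, 1), strafe(right, 1)

initial: x=2 y=4 heading=left
t=1 strafe(right, 1) ⇒ x=2 y=5 heading=left
t=2 strafe(right, 1) ⇒ x=2 y=6 heading=left
t=3 strafe(right, 1) ⇒ x=2 y=7 heading=left
nothing shorter than 3 reaches the goal.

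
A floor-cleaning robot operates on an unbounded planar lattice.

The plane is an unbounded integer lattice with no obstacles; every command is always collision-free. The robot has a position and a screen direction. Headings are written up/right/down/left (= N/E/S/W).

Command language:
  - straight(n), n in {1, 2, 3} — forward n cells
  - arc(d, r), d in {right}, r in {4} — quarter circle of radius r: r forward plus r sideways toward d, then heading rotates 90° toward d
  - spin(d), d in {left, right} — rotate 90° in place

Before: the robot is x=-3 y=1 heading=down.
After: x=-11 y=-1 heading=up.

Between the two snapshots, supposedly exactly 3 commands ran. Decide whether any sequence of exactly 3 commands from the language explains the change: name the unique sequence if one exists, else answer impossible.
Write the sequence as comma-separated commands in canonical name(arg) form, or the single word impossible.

key: cell and facing (now N) both changed — the 3 commands mix motion and turning
t0: x=-3 y=1 heading=down
step 1 (straight(2)): x=-3 y=-1 heading=down
step 2 (arc(right, 4)): x=-7 y=-5 heading=left
step 3 (arc(right, 4)): x=-11 y=-1 heading=up
uniquely the one of 216 3-step routes that fits.

straight(2), arc(right, 4), arc(right, 4)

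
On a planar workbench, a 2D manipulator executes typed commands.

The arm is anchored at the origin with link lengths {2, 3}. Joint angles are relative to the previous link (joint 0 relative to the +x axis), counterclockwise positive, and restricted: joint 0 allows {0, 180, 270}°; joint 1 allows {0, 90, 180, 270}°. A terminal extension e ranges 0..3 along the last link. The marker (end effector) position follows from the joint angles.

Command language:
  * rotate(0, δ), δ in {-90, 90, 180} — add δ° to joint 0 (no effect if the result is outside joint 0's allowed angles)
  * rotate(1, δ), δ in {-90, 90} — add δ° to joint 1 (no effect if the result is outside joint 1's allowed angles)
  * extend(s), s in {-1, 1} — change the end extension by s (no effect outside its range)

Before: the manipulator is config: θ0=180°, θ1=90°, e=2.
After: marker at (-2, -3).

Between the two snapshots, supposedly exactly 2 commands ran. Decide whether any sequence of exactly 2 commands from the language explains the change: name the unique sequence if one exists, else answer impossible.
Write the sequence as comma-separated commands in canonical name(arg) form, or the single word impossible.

from: config: θ0=180°, θ1=90°, e=2
t=1 extend(-1) ⇒ config: θ0=180°, θ1=90°, e=1
t=2 extend(-1) ⇒ config: θ0=180°, θ1=90°, e=0
no other 2-command option fits: unique.

extend(-1), extend(-1)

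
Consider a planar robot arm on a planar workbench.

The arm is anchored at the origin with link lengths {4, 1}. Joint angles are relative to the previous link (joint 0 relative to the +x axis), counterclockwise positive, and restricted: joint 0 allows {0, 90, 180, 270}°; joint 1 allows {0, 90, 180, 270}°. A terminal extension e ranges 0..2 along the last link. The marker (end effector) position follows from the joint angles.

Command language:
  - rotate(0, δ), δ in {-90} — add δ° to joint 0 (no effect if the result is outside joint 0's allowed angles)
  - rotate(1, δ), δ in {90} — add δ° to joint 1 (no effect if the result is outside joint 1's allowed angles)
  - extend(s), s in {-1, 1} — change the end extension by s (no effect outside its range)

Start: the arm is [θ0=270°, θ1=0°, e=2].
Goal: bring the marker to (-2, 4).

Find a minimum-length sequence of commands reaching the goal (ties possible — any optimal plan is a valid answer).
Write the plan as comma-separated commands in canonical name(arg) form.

initial: [θ0=270°, θ1=0°, e=2]
step 1 (rotate(1, 90)): [θ0=270°, θ1=90°, e=2]
step 2 (rotate(0, -90)): [θ0=180°, θ1=90°, e=2]
step 3 (rotate(0, -90)): [θ0=90°, θ1=90°, e=2]
step 4 (extend(-1)): [θ0=90°, θ1=90°, e=1]
shorter routes all fall short; 4 is best.

rotate(1, 90), rotate(0, -90), rotate(0, -90), extend(-1)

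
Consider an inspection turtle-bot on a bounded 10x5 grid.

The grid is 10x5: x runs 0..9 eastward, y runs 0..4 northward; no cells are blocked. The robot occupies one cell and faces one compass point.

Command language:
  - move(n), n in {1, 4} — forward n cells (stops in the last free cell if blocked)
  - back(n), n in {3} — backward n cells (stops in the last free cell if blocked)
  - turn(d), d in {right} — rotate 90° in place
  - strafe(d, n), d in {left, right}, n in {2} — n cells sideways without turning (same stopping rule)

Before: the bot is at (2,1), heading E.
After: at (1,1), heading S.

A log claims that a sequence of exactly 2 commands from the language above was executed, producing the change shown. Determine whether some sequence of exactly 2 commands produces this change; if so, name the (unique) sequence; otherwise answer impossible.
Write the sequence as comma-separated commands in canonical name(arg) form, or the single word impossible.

all 36 sequences checked — none match.

impossible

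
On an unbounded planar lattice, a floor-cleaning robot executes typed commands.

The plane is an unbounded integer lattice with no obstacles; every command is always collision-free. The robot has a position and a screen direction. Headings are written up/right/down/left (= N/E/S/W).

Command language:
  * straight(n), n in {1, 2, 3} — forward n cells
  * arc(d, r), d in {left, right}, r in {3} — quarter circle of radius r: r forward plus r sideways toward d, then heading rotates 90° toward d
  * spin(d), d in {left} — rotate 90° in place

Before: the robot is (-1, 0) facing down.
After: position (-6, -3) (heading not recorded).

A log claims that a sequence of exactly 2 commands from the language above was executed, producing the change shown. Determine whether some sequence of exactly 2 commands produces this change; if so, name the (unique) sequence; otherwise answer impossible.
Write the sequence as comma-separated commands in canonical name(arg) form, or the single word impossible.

arc(right, 3), straight(2)

key: order matters: swapping arc(right, 3) and straight(2) lands elsewhere
begin: (-1, 0) facing down
1. arc(right, 3) → (-4, -3) facing left
2. straight(2) → (-6, -3) facing left
uniquely the one of 36 2-step routes that fits.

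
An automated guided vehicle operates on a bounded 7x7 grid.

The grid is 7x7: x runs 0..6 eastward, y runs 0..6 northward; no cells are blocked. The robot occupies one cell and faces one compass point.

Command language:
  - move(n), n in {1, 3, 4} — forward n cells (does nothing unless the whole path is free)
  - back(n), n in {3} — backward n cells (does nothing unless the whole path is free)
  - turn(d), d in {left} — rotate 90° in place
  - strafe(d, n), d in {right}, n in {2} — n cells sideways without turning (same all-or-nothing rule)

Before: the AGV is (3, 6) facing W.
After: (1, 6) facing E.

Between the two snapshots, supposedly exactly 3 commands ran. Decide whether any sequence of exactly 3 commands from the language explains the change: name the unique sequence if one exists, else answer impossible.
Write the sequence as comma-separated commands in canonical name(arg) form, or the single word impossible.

turn(left), strafe(right, 2), turn(left)

key: cell and facing (now E) both changed — the 3 commands mix motion and turning
begin: (3, 6) facing W
1. turn(left) → (3, 6) facing S
2. strafe(right, 2) → (1, 6) facing S
3. turn(left) → (1, 6) facing E
uniquely the one of 216 3-step routes that fits.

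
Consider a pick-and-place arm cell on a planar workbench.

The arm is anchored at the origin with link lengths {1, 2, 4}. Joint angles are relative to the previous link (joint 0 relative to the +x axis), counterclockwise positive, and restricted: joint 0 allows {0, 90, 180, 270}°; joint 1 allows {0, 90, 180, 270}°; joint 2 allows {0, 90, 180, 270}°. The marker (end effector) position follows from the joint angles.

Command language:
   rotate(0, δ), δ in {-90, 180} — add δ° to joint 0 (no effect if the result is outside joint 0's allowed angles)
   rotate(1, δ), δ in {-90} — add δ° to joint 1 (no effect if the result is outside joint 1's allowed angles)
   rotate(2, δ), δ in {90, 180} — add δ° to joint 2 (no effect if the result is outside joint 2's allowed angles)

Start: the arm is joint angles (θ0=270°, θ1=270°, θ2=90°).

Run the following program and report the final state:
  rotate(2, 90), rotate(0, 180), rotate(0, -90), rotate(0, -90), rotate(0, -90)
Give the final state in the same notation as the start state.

initial: joint angles (θ0=270°, θ1=270°, θ2=90°)
[1] after rotate(2, 90): joint angles (θ0=270°, θ1=270°, θ2=180°)
[2] after rotate(0, 180): joint angles (θ0=90°, θ1=270°, θ2=180°)
[3] after rotate(0, -90): joint angles (θ0=0°, θ1=270°, θ2=180°)
[4] after rotate(0, -90): joint angles (θ0=270°, θ1=270°, θ2=180°)
[5] after rotate(0, -90): joint angles (θ0=180°, θ1=270°, θ2=180°)

joint angles (θ0=180°, θ1=270°, θ2=180°)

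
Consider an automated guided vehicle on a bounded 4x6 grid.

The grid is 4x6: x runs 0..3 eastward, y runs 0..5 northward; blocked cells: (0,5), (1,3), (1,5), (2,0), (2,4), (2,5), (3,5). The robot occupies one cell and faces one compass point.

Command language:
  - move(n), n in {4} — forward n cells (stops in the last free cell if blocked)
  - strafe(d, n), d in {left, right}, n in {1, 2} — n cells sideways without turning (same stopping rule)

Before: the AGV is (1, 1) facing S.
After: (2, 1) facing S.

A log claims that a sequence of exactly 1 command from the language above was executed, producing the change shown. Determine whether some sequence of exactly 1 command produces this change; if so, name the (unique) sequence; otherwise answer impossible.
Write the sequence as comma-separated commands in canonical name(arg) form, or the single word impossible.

key: heading stays S — the single command does not turn
initial: (1, 1) facing S
[1] after strafe(left, 1): (2, 1) facing S
no other 1-command option fits: unique.

strafe(left, 1)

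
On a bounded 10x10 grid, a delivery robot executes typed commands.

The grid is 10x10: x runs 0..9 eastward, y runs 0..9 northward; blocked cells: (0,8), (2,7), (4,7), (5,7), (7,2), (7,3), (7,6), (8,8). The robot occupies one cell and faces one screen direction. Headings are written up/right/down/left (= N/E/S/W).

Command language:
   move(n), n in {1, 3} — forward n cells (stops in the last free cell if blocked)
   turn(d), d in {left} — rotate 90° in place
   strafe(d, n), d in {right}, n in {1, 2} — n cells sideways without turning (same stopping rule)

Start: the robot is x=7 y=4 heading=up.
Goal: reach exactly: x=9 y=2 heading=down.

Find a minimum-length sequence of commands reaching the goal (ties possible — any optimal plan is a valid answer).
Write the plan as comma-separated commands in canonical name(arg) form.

move(1), strafe(right, 2), turn(left), turn(left), move(3)

start: x=7 y=4 heading=up
t=1 move(1) ⇒ x=7 y=5 heading=up
t=2 strafe(right, 2) ⇒ x=9 y=5 heading=up
t=3 turn(left) ⇒ x=9 y=5 heading=left
t=4 turn(left) ⇒ x=9 y=5 heading=down
t=5 move(3) ⇒ x=9 y=2 heading=down
nothing shorter than 5 reaches the goal.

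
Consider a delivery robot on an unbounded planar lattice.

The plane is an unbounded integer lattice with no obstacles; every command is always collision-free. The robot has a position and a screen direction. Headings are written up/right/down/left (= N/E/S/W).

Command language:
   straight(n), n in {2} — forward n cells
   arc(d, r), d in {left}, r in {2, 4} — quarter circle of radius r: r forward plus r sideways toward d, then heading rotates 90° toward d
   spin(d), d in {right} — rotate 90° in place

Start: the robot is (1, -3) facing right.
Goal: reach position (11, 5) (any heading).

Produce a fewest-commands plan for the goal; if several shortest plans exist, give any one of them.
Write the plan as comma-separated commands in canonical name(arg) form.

start: (1, -3) facing right
[1] after straight(2): (3, -3) facing right
[2] after arc(left, 4): (7, 1) facing up
[3] after spin(right): (7, 1) facing right
[4] after arc(left, 4): (11, 5) facing up
shorter routes all fall short; 4 is best.

straight(2), arc(left, 4), spin(right), arc(left, 4)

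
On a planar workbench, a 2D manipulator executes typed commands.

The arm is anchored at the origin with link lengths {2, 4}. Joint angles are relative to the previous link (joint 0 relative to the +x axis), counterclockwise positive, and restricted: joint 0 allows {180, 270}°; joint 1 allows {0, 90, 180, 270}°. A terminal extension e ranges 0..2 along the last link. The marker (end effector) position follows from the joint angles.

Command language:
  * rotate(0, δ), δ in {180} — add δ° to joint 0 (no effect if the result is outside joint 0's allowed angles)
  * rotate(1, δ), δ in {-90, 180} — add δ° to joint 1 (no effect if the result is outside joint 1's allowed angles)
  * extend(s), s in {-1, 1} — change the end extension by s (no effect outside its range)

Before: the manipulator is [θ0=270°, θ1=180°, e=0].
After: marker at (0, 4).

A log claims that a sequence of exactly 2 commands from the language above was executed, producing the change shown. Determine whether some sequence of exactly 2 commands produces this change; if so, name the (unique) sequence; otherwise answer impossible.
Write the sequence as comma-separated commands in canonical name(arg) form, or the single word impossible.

start: [θ0=270°, θ1=180°, e=0]
t=1 extend(1) ⇒ [θ0=270°, θ1=180°, e=1]
t=2 extend(1) ⇒ [θ0=270°, θ1=180°, e=2]
all 25 alternatives checked — unique.

extend(1), extend(1)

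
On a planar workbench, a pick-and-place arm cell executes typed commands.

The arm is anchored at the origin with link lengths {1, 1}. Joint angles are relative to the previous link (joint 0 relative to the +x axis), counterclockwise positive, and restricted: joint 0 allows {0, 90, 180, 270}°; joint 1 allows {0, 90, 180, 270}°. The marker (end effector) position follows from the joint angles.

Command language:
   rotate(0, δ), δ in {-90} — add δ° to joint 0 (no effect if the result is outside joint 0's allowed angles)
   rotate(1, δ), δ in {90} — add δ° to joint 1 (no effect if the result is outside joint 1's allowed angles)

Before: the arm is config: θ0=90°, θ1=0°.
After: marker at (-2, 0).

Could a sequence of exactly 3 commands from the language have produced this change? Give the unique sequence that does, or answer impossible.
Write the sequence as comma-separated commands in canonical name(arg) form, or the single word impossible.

rotate(0, -90), rotate(0, -90), rotate(0, -90)

t0: config: θ0=90°, θ1=0°
1. rotate(0, -90) → config: θ0=0°, θ1=0°
2. rotate(0, -90) → config: θ0=270°, θ1=0°
3. rotate(0, -90) → config: θ0=180°, θ1=0°
all 8 alternatives checked — unique.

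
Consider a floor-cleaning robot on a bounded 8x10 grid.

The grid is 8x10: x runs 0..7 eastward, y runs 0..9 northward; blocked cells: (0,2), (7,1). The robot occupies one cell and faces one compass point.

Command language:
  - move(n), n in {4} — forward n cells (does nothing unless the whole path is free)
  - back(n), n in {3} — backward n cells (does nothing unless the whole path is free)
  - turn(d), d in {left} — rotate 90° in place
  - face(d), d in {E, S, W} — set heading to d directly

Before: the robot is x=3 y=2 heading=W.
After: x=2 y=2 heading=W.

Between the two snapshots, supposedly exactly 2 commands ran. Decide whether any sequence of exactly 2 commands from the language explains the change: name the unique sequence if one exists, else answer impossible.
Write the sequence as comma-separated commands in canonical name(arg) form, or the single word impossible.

key: heading stays W — no command in the sequence turns
start: x=3 y=2 heading=W
step 1 (back(3)): x=6 y=2 heading=W
step 2 (move(4)): x=2 y=2 heading=W
no other 2-command option fits: unique.

back(3), move(4)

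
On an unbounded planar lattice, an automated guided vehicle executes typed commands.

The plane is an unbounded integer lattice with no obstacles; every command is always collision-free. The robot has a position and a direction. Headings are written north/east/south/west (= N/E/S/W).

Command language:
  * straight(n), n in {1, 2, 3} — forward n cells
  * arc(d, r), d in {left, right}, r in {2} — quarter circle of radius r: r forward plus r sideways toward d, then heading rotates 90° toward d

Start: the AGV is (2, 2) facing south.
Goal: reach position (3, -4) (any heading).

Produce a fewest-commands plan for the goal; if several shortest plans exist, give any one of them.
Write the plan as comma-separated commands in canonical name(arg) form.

t0: (2, 2) facing south
1. arc(left, 2) → (4, 0) facing east
2. arc(right, 2) → (6, -2) facing south
3. arc(right, 2) → (4, -4) facing west
4. straight(1) → (3, -4) facing west
shorter routes all fall short; 4 is best.

arc(left, 2), arc(right, 2), arc(right, 2), straight(1)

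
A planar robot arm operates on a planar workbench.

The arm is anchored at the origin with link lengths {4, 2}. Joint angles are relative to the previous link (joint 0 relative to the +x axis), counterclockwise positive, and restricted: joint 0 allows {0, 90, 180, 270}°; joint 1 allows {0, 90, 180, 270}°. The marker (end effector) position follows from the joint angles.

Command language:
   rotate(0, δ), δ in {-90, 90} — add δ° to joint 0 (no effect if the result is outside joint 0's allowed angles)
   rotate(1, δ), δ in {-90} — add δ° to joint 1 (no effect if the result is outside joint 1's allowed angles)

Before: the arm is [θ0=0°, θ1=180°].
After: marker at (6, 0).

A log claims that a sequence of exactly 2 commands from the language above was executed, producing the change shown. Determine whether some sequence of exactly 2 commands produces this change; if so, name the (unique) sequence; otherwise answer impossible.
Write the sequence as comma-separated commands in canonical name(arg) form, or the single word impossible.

initial: [θ0=0°, θ1=180°]
step 1 (rotate(1, -90)): [θ0=0°, θ1=90°]
step 2 (rotate(1, -90)): [θ0=0°, θ1=0°]
no other 2-command option fits: unique.

rotate(1, -90), rotate(1, -90)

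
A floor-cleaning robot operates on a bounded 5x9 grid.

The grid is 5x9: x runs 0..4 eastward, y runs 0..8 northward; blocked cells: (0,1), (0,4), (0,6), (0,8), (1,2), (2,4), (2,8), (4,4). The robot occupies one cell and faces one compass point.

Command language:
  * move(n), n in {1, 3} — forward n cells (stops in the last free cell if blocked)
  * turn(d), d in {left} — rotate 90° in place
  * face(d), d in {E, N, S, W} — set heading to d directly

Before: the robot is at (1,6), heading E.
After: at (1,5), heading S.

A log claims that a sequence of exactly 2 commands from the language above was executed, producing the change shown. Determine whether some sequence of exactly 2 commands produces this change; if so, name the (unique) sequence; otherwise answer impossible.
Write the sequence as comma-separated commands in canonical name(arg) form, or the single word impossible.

key: running move(1) before face(S) would end elsewhere — order is forced
begin: at (1,6), heading E
t=1 face(S) ⇒ at (1,6), heading S
t=2 move(1) ⇒ at (1,5), heading S
no rival 2-sequence matches.

face(S), move(1)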